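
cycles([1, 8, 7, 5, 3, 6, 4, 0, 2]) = (0 1 8 2 7)(3 5 6 4)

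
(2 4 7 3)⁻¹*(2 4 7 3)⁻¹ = (2 7)(3 4)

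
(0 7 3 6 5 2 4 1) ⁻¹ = (0 1 4 2 5 6 3 7) 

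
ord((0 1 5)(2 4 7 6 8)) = 15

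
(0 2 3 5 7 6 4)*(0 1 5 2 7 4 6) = (0 7)(1 5 4)(2 3)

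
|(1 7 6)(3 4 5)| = 3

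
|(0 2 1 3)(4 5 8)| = 12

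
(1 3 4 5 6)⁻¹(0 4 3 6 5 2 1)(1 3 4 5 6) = (0 5 4 1 6 2 3)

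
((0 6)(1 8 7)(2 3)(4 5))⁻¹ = (0 6)(1 7 8)(2 3)(4 5)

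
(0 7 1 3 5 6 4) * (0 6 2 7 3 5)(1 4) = (0 3)(1 5 2 7 4 6)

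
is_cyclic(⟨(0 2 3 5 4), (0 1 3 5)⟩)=no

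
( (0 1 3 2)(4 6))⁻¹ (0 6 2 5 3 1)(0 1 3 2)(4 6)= (0 5 2 3 1 4)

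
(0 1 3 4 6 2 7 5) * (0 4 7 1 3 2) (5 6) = (0 3 7 6) (1 2) (4 5) 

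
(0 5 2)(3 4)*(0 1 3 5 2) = (0 2 1 3 4 5)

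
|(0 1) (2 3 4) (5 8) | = 6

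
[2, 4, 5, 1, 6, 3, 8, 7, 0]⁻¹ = [8, 3, 0, 5, 1, 2, 4, 7, 6]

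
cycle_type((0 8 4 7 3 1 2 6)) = 8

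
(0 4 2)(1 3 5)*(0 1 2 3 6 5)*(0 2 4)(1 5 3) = (1 6 3 2 5 4)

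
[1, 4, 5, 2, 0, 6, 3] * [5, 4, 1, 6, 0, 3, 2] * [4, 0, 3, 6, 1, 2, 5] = [1, 4, 6, 0, 2, 3, 5]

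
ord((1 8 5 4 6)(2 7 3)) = 15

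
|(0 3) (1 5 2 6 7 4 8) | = 14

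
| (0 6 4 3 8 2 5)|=7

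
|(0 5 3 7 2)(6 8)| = 10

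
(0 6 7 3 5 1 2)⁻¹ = (0 2 1 5 3 7 6)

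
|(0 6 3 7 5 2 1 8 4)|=9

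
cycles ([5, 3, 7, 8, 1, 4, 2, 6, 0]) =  (0 5 4 1 3 8) (2 7 6) 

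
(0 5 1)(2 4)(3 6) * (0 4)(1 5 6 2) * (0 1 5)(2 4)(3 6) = (0 3 4 5)(1 2)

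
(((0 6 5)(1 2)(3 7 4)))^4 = (0 6 5)(3 7 4)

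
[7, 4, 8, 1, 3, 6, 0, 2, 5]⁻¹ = [6, 3, 7, 4, 1, 8, 5, 0, 2]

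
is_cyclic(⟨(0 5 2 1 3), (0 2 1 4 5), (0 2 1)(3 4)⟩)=no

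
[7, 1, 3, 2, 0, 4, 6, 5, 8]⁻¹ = [4, 1, 3, 2, 5, 7, 6, 0, 8]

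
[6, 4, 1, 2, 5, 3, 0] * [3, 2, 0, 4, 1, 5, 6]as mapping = [0→6, 1→1, 2→2, 3→0, 4→5, 5→4, 6→3]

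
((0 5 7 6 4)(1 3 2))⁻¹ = (0 4 6 7 5)(1 2 3)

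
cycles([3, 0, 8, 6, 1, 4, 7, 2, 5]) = (0 3 6 7 2 8 5 4 1)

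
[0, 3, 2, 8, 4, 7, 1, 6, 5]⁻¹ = [0, 6, 2, 1, 4, 8, 7, 5, 3]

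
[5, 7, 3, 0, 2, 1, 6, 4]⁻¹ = [3, 5, 4, 2, 7, 0, 6, 1]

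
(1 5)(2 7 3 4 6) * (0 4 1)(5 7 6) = (0 4 5)(1 7 3)(2 6)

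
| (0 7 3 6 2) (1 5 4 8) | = 20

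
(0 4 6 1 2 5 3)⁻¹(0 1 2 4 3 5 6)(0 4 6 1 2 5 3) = (0 3 1 4 2 5 6)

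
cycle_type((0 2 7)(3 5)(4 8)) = 2^2.3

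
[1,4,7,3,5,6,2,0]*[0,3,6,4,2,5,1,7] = [3,2,7,4,5,1,6,0]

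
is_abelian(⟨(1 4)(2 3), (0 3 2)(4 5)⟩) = no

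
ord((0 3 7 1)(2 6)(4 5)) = 4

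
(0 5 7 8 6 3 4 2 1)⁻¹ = (0 1 2 4 3 6 8 7 5)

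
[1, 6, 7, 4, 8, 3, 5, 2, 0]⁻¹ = [8, 0, 7, 5, 3, 6, 1, 2, 4]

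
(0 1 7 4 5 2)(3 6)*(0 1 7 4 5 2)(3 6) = (0 7 5)(1 4 2)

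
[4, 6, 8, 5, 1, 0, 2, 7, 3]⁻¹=[5, 4, 6, 8, 0, 3, 1, 7, 2]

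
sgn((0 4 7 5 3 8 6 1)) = -1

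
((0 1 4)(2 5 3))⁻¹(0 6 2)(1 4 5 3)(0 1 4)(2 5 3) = (0 3 2 4)(1 6 5)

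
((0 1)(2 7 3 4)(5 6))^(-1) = (0 1)(2 4 3 7)(5 6)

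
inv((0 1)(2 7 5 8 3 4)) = (0 1)(2 4 3 8 5 7)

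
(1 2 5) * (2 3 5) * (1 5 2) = (1 3 2)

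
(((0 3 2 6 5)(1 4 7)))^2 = (0 2 5 3 6)(1 7 4)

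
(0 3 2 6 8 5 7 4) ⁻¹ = (0 4 7 5 8 6 2 3) 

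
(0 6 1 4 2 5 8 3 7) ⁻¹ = (0 7 3 8 5 2 4 1 6) 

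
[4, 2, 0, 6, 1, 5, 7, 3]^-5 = [2, 4, 1, 6, 0, 5, 7, 3]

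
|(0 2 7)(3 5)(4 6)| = 6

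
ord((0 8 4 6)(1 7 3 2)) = 4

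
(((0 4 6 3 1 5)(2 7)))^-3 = (0 3)(1 4)(2 7)(5 6)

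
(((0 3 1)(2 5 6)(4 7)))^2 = (0 1 3)(2 6 5)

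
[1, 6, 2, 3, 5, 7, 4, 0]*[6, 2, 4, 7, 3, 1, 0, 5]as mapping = [0→2, 1→0, 2→4, 3→7, 4→1, 5→5, 6→3, 7→6]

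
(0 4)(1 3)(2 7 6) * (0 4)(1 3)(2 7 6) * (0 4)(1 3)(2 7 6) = (0 4)(1 3)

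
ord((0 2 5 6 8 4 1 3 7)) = 9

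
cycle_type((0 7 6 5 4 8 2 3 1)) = 9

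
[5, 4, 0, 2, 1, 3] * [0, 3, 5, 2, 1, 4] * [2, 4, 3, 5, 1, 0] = [1, 4, 2, 0, 5, 3]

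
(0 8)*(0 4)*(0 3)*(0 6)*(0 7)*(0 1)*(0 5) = (0 8 4 3 6 7 1 5)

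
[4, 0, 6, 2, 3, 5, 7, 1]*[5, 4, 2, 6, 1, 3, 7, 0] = [1, 5, 7, 2, 6, 3, 0, 4]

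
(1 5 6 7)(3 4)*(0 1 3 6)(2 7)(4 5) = (0 1 4 6 2 7 3 5)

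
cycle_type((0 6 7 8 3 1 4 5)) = 8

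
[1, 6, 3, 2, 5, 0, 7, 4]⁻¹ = [5, 0, 3, 2, 7, 4, 1, 6]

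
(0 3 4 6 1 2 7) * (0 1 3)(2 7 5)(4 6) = (1 7)(2 5)(3 6)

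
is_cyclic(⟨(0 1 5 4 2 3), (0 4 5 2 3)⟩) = no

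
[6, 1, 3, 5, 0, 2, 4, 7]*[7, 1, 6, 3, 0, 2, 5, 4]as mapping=[0→5, 1→1, 2→3, 3→2, 4→7, 5→6, 6→0, 7→4]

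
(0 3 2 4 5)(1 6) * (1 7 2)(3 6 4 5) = (0 6 7 2 5)(1 4 3)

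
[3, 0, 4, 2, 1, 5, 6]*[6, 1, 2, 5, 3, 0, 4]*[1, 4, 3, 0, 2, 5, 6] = [5, 6, 0, 3, 4, 1, 2]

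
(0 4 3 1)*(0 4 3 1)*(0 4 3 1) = (0 1 3 4)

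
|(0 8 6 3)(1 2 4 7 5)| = 20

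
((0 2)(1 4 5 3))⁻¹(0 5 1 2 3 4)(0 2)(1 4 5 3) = (0 1 5 2 3 4)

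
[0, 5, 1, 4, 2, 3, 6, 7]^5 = [0, 1, 2, 3, 4, 5, 6, 7]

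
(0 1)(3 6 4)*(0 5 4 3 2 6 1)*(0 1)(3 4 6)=(0 1 5 6 4 2 3)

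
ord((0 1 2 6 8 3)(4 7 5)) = 6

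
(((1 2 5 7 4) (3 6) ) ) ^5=(3 6) 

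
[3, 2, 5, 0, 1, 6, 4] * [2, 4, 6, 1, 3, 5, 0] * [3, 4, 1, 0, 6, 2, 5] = [4, 5, 2, 1, 6, 3, 0]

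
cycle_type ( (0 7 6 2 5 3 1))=7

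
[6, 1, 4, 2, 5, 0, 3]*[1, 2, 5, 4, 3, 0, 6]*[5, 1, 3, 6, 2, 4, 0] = [0, 3, 6, 4, 5, 1, 2]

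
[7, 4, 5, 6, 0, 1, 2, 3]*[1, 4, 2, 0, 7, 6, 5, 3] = [3, 7, 6, 5, 1, 4, 2, 0]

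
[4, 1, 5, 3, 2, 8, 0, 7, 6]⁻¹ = [6, 1, 4, 3, 0, 2, 8, 7, 5]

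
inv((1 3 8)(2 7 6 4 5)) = (1 8 3)(2 5 4 6 7)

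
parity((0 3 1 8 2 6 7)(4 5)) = odd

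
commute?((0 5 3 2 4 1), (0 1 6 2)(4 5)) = no:(0 5 3 2 4 1)*(0 1 6 2)(4 5) = (0 4 6 2 5 3), (0 1 6 2)(4 5)*(0 5 3 2 4 1) = (1 6 4 3 2 5)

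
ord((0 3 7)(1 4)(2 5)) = 6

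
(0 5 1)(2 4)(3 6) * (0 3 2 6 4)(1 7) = (0 5 7 1 3 4 6 2)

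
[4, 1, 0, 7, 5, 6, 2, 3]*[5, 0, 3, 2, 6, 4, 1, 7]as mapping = [0→6, 1→0, 2→5, 3→7, 4→4, 5→1, 6→3, 7→2]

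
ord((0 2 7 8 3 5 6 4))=8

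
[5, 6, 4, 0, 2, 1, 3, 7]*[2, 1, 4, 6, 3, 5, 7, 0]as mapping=[0→5, 1→7, 2→3, 3→2, 4→4, 5→1, 6→6, 7→0]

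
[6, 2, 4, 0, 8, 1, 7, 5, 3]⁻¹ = [3, 5, 1, 8, 2, 7, 0, 6, 4]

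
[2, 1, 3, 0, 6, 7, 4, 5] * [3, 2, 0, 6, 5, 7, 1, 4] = [0, 2, 6, 3, 1, 4, 5, 7]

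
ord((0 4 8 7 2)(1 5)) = 10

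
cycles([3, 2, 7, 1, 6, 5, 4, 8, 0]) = (0 3 1 2 7 8) (4 6) 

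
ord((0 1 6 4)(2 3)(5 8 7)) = 12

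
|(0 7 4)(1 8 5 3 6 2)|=6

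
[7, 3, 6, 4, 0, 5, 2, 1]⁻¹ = [4, 7, 6, 1, 3, 5, 2, 0]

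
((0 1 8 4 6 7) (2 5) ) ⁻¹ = (0 7 6 4 8 1) (2 5) 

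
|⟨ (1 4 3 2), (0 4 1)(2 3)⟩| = 120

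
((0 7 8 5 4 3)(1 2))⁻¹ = (0 3 4 5 8 7)(1 2)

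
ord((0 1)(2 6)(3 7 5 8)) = 4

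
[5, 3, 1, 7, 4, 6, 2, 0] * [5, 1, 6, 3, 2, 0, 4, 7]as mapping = [0→0, 1→3, 2→1, 3→7, 4→2, 5→4, 6→6, 7→5]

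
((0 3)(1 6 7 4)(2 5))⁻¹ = (0 3)(1 4 7 6)(2 5)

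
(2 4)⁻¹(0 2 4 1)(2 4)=(0 4 2 1)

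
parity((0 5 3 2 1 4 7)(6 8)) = odd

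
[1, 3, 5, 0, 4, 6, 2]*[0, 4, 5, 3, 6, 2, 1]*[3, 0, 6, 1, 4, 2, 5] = [4, 1, 6, 3, 5, 0, 2]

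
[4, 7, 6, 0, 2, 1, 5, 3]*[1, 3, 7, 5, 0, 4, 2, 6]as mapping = [0→0, 1→6, 2→2, 3→1, 4→7, 5→3, 6→4, 7→5]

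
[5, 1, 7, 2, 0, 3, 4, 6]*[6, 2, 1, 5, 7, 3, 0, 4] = [3, 2, 4, 1, 6, 5, 7, 0]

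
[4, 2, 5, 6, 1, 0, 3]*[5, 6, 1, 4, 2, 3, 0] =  [2, 1, 3, 0, 6, 5, 4]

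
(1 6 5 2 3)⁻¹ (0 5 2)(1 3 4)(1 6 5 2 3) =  (0 2 3)(1 4 6)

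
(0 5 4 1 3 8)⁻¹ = (0 8 3 1 4 5)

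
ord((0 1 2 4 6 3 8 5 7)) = 9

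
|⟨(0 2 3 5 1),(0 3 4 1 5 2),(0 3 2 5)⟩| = 720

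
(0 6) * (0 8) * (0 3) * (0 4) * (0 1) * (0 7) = (0 6 8 3 4 1 7)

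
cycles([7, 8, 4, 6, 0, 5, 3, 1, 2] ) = (0 7 1 8 2 4)(3 6)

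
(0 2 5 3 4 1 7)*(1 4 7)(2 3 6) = (0 3 7)(2 5 6)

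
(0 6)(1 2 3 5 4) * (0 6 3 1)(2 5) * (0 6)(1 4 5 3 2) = (0 2 4 6)(1 3)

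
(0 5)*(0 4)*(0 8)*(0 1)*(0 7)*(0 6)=(0 5 4 8 1 7 6)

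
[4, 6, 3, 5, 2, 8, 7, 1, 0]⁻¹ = [8, 7, 4, 2, 0, 3, 1, 6, 5]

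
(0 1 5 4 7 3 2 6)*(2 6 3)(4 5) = (0 1 4 7 2 3 6)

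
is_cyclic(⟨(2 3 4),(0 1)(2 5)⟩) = no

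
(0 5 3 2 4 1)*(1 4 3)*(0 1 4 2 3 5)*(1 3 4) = (1 3 4 2 5) 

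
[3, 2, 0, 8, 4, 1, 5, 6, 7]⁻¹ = [2, 5, 1, 0, 4, 6, 7, 8, 3]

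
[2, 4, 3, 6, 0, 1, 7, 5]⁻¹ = [4, 5, 0, 2, 1, 7, 3, 6]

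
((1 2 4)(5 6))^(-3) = (5 6)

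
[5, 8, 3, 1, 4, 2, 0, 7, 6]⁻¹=[6, 3, 5, 2, 4, 0, 8, 7, 1]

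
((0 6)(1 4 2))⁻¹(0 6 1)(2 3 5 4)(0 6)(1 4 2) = (0 4 6)(1 3 5 2)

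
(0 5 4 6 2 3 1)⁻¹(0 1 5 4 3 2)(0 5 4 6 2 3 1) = (0 4 6 1 3 5)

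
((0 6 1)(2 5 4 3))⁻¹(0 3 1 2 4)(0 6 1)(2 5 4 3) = (0 5 3 6 2)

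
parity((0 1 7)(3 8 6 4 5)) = even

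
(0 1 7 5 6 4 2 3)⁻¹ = (0 3 2 4 6 5 7 1)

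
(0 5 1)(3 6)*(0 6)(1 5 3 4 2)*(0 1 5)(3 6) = (0 6 4 2 5)(1 3)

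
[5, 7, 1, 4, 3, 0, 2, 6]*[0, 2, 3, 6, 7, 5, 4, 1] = [5, 1, 2, 7, 6, 0, 3, 4]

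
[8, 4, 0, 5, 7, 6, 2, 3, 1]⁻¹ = [2, 8, 6, 7, 1, 3, 5, 4, 0]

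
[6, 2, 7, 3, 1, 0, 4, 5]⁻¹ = [5, 4, 1, 3, 6, 7, 0, 2]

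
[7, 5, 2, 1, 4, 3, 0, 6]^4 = [7, 5, 2, 1, 4, 3, 0, 6]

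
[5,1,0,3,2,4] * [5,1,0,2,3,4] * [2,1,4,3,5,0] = [5,1,0,4,2,3]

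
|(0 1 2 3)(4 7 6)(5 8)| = 12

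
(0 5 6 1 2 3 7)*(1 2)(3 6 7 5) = (0 3 5 7)(2 6)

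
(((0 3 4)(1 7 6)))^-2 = (0 3 4)(1 7 6)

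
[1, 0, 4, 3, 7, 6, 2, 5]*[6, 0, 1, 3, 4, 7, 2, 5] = [0, 6, 4, 3, 5, 2, 1, 7]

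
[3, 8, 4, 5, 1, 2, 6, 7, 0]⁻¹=[8, 4, 5, 0, 2, 3, 6, 7, 1]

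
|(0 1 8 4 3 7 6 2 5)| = 9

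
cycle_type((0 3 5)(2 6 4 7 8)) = 3.5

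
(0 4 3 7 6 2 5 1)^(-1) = (0 1 5 2 6 7 3 4)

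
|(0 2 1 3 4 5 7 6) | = 8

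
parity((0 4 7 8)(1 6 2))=odd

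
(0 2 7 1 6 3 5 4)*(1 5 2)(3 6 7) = (0 1 7 5 4)(2 3)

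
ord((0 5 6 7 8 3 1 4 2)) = 9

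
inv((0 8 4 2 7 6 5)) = (0 5 6 7 2 4 8)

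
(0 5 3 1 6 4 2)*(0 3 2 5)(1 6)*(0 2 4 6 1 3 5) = (0 2 5 4)(1 3)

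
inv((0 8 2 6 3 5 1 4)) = (0 4 1 5 3 6 2 8)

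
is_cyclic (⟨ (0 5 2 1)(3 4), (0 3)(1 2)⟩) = no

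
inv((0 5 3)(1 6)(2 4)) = (0 3 5)(1 6)(2 4)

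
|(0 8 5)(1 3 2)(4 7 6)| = 3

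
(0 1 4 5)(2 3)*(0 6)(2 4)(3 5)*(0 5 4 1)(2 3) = (1 3)(2 4)(5 6)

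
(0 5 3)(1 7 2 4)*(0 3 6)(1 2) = (0 5 6)(1 7)(2 4)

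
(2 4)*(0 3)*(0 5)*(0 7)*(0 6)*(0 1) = (0 3 5 7 6 1)(2 4)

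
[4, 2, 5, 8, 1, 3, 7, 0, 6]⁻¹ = [7, 4, 1, 5, 0, 2, 8, 6, 3]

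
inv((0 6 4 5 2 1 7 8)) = (0 8 7 1 2 5 4 6)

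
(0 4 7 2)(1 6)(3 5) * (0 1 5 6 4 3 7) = (0 3 6 5 7 2 1 4)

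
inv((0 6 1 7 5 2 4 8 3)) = (0 3 8 4 2 5 7 1 6)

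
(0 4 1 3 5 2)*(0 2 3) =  (0 4 1)(3 5)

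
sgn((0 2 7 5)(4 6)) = 1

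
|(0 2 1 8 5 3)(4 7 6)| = 6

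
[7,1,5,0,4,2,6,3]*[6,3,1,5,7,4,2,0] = [0,3,4,6,7,1,2,5]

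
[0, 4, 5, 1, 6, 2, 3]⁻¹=[0, 3, 5, 6, 1, 2, 4]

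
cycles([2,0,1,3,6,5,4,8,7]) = (0 2 1)(4 6)(7 8)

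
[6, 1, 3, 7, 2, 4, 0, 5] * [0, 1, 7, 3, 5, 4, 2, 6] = [2, 1, 3, 6, 7, 5, 0, 4]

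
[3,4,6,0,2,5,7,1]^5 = [3,1,2,0,4,5,6,7]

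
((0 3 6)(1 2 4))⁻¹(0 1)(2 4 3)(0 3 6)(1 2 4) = (1 6 4)(2 3)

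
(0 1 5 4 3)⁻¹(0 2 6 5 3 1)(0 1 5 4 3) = (0 5 1 2 6 4)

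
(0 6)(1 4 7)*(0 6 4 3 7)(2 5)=(0 4)(1 3 7)(2 5)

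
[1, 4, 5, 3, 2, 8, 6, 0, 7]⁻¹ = [7, 0, 4, 3, 1, 2, 6, 8, 5]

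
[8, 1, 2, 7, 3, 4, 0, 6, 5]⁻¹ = [6, 1, 2, 4, 5, 8, 7, 3, 0]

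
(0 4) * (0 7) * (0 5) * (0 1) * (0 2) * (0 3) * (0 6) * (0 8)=(0 4 7 5 1 2 3 6 8)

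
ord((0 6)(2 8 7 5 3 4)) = 6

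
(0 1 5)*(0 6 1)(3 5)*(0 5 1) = (0 5 6)(1 3)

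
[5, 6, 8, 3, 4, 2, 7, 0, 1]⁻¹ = [7, 8, 5, 3, 4, 0, 1, 6, 2]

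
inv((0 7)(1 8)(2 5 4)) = (0 7)(1 8)(2 4 5)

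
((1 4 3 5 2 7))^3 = (1 5)(2 4)(3 7)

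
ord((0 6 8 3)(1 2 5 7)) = 4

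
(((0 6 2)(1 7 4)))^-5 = (0 6 2)(1 7 4)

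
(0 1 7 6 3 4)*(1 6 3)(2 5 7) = (0 6 1 2 5 7 3 4)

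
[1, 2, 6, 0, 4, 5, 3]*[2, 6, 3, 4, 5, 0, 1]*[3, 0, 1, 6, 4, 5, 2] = [2, 6, 0, 1, 5, 3, 4]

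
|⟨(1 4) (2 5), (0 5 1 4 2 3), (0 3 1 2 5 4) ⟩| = 720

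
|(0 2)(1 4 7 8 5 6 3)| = 14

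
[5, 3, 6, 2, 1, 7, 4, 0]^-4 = [7, 3, 6, 2, 1, 0, 4, 5]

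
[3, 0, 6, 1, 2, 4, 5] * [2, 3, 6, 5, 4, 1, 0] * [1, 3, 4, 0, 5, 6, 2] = [6, 4, 1, 0, 2, 5, 3]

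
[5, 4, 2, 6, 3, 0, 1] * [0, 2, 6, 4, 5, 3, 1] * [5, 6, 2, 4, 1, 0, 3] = [4, 0, 3, 6, 1, 5, 2] 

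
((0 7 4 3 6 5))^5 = (0 5 6 3 4 7)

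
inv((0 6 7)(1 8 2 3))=(0 7 6)(1 3 2 8)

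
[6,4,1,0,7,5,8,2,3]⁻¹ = [3,2,7,8,1,5,0,4,6]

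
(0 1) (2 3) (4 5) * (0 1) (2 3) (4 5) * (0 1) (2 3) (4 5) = (0 1) (2 3) (4 5) 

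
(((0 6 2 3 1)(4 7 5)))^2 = (0 2 1 6 3)(4 5 7)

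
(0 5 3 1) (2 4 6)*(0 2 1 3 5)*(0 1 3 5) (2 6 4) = (0 1 6 3 5) 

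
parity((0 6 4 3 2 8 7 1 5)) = even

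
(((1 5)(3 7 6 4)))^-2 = (3 6)(4 7)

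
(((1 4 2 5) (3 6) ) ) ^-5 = (1 5 2 4) (3 6) 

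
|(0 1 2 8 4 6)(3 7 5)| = 6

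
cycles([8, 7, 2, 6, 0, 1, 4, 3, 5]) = (0 8 5 1 7 3 6 4)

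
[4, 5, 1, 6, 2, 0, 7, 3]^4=[5, 2, 4, 6, 0, 1, 7, 3]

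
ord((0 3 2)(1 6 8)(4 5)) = 6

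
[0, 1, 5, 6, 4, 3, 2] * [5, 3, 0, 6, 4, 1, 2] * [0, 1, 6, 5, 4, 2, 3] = [2, 5, 1, 6, 4, 3, 0]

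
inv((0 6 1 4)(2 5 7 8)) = (0 4 1 6)(2 8 7 5)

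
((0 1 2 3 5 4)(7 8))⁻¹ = (0 4 5 3 2 1)(7 8)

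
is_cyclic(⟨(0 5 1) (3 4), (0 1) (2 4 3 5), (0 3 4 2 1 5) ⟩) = no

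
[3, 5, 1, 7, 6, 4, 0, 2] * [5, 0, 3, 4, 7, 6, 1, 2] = [4, 6, 0, 2, 1, 7, 5, 3]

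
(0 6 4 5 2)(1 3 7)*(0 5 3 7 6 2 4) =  (0 2 5 4 3 6)(1 7)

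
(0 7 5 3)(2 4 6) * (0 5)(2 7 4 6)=(0 4 2 6 7)(3 5)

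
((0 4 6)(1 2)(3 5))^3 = (1 2)(3 5)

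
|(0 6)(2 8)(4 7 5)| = 6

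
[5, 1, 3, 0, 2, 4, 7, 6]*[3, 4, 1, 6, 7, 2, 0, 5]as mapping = [0→2, 1→4, 2→6, 3→3, 4→1, 5→7, 6→5, 7→0]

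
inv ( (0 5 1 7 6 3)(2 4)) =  (0 3 6 7 1 5)(2 4)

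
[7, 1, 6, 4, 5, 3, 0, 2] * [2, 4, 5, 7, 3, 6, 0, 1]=[1, 4, 0, 3, 6, 7, 2, 5]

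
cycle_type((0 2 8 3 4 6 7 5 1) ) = 9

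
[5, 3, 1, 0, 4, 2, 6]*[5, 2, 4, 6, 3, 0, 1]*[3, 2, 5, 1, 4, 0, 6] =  [3, 6, 5, 0, 1, 4, 2]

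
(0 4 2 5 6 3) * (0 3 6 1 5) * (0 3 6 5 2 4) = (1 2 3 6 5)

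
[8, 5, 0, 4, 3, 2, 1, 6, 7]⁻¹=[2, 6, 5, 4, 3, 1, 7, 8, 0]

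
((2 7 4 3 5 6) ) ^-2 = (2 5 4) (3 7 6) 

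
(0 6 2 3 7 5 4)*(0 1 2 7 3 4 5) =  (0 6 7)(1 2 4)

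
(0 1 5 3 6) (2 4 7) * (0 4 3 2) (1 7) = (0 7) (1 5 2 3 6 4) 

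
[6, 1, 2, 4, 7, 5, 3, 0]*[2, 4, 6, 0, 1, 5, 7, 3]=[7, 4, 6, 1, 3, 5, 0, 2] 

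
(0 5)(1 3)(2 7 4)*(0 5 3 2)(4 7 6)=(0 3 1 2 6 4)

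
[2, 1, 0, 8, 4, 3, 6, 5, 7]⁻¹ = [2, 1, 0, 5, 4, 7, 6, 8, 3]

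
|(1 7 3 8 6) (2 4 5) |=15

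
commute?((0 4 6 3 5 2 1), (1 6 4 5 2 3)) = no:(0 4 6 3 5 2 1)*(1 6 4 5 2 3) = (0 5 3 2 6 1), (1 6 4 5 2 3)*(0 4 6 3 5 2 1) = (0 4 2 5 1 3)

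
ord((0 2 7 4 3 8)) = 6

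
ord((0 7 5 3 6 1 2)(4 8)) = 14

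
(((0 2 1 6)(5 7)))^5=(0 2 1 6)(5 7)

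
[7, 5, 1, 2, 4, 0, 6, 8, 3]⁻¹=[5, 2, 3, 8, 4, 1, 6, 0, 7]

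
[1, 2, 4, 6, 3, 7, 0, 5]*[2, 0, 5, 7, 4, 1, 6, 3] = [0, 5, 4, 6, 7, 3, 2, 1]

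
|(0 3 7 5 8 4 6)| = 7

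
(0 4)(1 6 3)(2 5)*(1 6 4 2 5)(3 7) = (0 2 1 4)(3 6 7)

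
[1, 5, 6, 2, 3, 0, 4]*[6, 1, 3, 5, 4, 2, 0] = [1, 2, 0, 3, 5, 6, 4]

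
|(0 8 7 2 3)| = 5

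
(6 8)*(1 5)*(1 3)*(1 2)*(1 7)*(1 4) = (1 5 3 2 7 4)(6 8)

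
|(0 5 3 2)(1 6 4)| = 12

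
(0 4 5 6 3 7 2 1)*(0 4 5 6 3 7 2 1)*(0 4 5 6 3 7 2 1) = (0 6 2 4 3 1 5 7)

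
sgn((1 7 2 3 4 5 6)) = 1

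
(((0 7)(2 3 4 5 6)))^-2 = (2 5 3 6 4)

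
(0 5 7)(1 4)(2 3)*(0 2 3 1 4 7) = (0 5)(1 7 2)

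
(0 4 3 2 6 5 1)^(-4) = (0 2 1 3 5 4 6)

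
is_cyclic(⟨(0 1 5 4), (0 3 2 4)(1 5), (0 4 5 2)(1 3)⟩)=no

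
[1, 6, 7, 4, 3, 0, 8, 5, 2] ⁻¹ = [5, 0, 8, 4, 3, 7, 1, 2, 6] 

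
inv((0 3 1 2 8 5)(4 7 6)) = (0 5 8 2 1 3)(4 6 7)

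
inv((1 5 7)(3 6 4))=(1 7 5)(3 4 6)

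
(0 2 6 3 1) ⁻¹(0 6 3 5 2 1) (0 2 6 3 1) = (0 2 3 1 5 6) 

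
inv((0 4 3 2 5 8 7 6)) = (0 6 7 8 5 2 3 4)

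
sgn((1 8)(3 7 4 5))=1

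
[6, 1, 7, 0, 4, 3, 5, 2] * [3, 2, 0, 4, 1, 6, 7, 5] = [7, 2, 5, 3, 1, 4, 6, 0]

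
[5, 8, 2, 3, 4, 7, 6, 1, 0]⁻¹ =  [8, 7, 2, 3, 4, 0, 6, 5, 1]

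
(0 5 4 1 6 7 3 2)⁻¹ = (0 2 3 7 6 1 4 5)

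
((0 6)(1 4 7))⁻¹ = (0 6)(1 7 4)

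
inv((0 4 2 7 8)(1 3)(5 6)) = (0 8 7 2 4)(1 3)(5 6)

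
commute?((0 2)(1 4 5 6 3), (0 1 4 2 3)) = no:(0 2)(1 4 5 6 3) * (0 1 4 2 3) = (0 3 4 5 6)(1 2), (0 1 4 2 3) * (0 2)(1 4 5 6 3) = (0 4)(1 5 6 3 2)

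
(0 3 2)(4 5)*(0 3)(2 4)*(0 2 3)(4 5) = (0 2)(3 5)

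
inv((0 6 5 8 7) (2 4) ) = (0 7 8 5 6) (2 4) 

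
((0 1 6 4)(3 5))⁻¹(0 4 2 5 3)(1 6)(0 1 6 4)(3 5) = (0 2 3 5 1)(4 6)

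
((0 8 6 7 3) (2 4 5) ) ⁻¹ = (0 3 7 6 8) (2 5 4) 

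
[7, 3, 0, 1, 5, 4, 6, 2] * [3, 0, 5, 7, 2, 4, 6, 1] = [1, 7, 3, 0, 4, 2, 6, 5]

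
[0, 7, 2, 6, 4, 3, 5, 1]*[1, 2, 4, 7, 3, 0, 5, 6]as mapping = [0→1, 1→6, 2→4, 3→5, 4→3, 5→7, 6→0, 7→2]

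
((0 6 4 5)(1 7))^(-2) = (0 4)(5 6)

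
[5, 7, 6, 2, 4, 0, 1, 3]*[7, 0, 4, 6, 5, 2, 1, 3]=[2, 3, 1, 4, 5, 7, 0, 6]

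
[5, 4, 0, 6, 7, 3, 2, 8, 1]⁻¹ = [2, 8, 6, 5, 1, 0, 3, 4, 7]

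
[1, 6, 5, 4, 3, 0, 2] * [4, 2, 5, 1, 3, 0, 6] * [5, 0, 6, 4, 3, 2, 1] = [6, 1, 5, 4, 0, 3, 2]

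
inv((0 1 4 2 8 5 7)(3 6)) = (0 7 5 8 2 4 1)(3 6)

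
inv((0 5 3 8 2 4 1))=(0 1 4 2 8 3 5)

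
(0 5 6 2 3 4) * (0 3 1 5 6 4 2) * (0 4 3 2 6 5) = (0 5 3 6 4 2 1)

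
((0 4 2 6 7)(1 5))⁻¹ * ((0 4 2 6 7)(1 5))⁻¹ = (0 6 4 7 2)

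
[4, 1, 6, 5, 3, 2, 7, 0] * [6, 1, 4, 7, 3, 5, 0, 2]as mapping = [0→3, 1→1, 2→0, 3→5, 4→7, 5→4, 6→2, 7→6]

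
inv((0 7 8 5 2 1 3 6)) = (0 6 3 1 2 5 8 7)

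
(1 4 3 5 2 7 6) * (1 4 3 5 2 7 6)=(1 3 2 6 4 5 7)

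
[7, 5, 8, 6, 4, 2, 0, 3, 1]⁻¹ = [6, 8, 5, 7, 4, 1, 3, 0, 2]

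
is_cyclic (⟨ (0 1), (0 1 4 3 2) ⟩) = no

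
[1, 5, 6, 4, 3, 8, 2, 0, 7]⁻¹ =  [7, 0, 6, 4, 3, 1, 2, 8, 5]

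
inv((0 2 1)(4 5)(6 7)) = (0 1 2)(4 5)(6 7)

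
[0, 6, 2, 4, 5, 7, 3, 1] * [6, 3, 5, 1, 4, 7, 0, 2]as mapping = [0→6, 1→0, 2→5, 3→4, 4→7, 5→2, 6→1, 7→3]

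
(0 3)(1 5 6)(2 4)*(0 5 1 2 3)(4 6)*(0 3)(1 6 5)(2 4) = (0 3 1 6 4)(2 5)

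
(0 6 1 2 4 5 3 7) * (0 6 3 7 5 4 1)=(0 3 5 7 6)(1 2)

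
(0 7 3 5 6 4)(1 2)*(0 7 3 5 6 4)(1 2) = (0 3 6)(4 7 5)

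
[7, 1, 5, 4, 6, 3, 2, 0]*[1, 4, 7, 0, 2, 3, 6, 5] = [5, 4, 3, 2, 6, 0, 7, 1]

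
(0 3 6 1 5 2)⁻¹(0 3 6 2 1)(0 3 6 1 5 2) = (0 5 3 6 1)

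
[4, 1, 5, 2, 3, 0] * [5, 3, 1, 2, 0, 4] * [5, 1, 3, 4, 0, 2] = [5, 4, 0, 1, 3, 2]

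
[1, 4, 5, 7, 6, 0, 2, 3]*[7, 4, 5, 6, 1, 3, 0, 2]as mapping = [0→4, 1→1, 2→3, 3→2, 4→0, 5→7, 6→5, 7→6]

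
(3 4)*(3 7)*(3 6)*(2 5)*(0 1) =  (0 1)(2 5)(3 4 7 6)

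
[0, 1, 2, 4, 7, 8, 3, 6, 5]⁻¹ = [0, 1, 2, 6, 3, 8, 7, 4, 5]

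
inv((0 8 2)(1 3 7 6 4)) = (0 2 8)(1 4 6 7 3)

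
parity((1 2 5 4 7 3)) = odd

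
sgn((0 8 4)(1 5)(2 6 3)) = -1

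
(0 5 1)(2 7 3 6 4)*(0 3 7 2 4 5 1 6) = (0 1 3)(5 6)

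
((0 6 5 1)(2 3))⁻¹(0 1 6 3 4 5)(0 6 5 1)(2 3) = (0 5 2 4 1 6)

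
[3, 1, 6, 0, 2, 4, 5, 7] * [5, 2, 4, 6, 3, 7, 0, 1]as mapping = [0→6, 1→2, 2→0, 3→5, 4→4, 5→3, 6→7, 7→1]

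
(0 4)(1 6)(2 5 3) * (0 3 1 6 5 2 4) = (1 5)(3 4)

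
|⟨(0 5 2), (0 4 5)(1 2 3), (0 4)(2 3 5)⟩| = 720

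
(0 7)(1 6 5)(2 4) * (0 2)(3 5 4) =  (0 7 2 3 5 1 6 4)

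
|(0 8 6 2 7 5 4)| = 7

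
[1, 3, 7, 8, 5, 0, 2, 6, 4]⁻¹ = [5, 0, 6, 1, 8, 4, 7, 2, 3]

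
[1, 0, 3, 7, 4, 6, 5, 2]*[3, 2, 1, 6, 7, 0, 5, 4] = [2, 3, 6, 4, 7, 5, 0, 1]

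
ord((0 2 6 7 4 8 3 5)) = 8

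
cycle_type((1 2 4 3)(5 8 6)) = 3.4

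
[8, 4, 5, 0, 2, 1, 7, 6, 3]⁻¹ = [3, 5, 4, 8, 1, 2, 7, 6, 0]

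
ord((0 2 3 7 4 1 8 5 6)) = 9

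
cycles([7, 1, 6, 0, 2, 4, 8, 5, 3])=(0 7 5 4 2 6 8 3)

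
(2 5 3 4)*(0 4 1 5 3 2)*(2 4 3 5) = (0 3 1 2 5 4)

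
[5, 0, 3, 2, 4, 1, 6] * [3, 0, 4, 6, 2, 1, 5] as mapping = [0→1, 1→3, 2→6, 3→4, 4→2, 5→0, 6→5] 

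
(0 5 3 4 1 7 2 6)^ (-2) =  (0 2 1 3)(4 5 6 7)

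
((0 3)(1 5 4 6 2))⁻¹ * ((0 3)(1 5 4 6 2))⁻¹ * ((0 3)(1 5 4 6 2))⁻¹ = (0 3)(1 4 2 5 6)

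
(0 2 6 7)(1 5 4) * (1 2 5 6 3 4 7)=(0 5 7)(1 6)(2 3 4)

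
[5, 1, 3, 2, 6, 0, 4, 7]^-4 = [0, 1, 2, 3, 4, 5, 6, 7]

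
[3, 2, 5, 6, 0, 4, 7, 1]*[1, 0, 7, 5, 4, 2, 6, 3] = [5, 7, 2, 6, 1, 4, 3, 0]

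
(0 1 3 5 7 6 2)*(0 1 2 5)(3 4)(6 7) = (0 2 1 4 3)(5 6)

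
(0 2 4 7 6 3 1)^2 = (0 4 6 1 2 7 3)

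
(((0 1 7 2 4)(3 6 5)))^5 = (3 5 6)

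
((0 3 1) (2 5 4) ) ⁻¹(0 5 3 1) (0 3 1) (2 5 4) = (0 3 4 1) 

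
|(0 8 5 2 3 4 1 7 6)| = 9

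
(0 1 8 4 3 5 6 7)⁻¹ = (0 7 6 5 3 4 8 1)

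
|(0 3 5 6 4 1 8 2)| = 8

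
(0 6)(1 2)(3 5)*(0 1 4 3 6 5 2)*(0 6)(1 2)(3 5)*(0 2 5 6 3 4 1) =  (0 4 6 5 2 1 3)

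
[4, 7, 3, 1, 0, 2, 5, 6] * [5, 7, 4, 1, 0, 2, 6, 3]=[0, 3, 1, 7, 5, 4, 2, 6]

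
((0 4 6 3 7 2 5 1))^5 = (0 2 6 1 7 4 5 3)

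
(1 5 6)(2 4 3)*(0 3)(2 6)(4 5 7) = (0 3 6 1 7 4)(2 5)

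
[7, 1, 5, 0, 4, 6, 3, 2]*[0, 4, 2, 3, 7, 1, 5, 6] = [6, 4, 1, 0, 7, 5, 3, 2]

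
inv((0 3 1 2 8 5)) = (0 5 8 2 1 3)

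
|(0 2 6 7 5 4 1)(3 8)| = 14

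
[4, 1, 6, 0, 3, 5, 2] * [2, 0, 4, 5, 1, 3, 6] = [1, 0, 6, 2, 5, 3, 4]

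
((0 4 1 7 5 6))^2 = (0 1 5)(4 7 6)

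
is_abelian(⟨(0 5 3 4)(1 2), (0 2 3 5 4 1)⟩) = no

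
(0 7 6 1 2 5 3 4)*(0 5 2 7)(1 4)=(1 7 6 4 5 3)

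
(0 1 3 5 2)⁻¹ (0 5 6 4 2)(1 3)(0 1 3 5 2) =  (0 1 2 6 4)(3 5)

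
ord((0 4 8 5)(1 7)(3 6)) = 4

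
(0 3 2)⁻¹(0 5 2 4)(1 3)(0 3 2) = (0 4 3 5)(1 2)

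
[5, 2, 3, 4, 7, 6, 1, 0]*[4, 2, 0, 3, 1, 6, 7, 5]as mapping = [0→6, 1→0, 2→3, 3→1, 4→5, 5→7, 6→2, 7→4]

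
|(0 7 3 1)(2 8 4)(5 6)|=12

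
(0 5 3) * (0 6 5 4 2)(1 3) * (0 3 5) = (0 4 2 3 6)(1 5)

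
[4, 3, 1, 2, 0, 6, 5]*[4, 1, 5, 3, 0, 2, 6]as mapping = [0→0, 1→3, 2→1, 3→5, 4→4, 5→6, 6→2]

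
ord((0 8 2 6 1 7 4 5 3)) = 9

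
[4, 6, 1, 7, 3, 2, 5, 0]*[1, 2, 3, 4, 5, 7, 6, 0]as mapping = [0→5, 1→6, 2→2, 3→0, 4→4, 5→3, 6→7, 7→1]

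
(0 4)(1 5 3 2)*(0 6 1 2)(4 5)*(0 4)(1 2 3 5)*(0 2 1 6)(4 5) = (0 6 1 2 3 5 4)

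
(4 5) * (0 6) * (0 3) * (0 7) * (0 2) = (0 6 3 7 2)(4 5)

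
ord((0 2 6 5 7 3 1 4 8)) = 9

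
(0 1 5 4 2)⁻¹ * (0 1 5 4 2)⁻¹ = (0 4 1 2 5)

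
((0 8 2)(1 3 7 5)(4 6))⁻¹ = (0 2 8)(1 5 7 3)(4 6)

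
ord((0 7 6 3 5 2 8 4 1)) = 9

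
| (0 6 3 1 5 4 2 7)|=8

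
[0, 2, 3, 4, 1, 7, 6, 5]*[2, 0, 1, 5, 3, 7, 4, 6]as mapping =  [0→2, 1→1, 2→5, 3→3, 4→0, 5→6, 6→4, 7→7]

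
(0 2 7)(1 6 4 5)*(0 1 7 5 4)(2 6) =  (0 6)(1 2 5 7)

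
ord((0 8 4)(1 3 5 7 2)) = 15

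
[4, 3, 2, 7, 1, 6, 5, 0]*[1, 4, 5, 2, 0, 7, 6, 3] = [0, 2, 5, 3, 4, 6, 7, 1]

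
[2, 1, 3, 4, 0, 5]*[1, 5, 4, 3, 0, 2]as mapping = [0→4, 1→5, 2→3, 3→0, 4→1, 5→2]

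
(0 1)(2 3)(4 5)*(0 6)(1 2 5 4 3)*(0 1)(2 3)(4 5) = (0 3 4 5 2)(1 6)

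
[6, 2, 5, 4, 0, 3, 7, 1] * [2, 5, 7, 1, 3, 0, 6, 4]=[6, 7, 0, 3, 2, 1, 4, 5]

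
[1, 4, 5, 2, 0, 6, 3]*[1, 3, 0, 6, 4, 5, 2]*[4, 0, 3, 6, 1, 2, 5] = [6, 1, 2, 4, 0, 3, 5]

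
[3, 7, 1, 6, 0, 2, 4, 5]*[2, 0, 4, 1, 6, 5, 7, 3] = [1, 3, 0, 7, 2, 4, 6, 5]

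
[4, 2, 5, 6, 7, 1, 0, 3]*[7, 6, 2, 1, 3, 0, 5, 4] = [3, 2, 0, 5, 4, 6, 7, 1]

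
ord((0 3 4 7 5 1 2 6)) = 8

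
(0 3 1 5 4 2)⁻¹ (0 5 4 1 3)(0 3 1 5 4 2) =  (1 3 4 2 5)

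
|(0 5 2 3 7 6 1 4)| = 8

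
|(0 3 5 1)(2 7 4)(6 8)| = 12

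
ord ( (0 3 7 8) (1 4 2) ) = 12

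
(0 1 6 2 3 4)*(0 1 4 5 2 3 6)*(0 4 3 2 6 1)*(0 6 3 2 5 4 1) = (0 2)(3 4 6 5)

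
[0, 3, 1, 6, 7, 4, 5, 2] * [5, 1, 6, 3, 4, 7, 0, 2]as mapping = [0→5, 1→3, 2→1, 3→0, 4→2, 5→4, 6→7, 7→6]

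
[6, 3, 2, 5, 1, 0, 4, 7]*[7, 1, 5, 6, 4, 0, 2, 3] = [2, 6, 5, 0, 1, 7, 4, 3]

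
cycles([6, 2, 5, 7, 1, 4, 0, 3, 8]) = (0 6) (1 2 5 4) (3 7) 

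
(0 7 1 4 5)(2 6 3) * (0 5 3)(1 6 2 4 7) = (0 1 7 6)(3 4)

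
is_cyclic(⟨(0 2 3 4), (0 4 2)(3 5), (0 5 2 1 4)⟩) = no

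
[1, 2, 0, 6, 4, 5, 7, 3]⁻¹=[2, 0, 1, 7, 4, 5, 3, 6]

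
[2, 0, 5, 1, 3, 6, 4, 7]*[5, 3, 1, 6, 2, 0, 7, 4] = [1, 5, 0, 3, 6, 7, 2, 4]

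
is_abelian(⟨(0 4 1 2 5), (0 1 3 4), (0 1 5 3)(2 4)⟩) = no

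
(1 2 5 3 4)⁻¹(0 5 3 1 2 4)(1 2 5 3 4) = (0 3 4 2 5 1)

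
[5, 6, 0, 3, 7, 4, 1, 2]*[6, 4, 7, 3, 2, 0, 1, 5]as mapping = [0→0, 1→1, 2→6, 3→3, 4→5, 5→2, 6→4, 7→7]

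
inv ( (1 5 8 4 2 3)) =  (1 3 2 4 8 5)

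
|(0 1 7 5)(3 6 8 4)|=4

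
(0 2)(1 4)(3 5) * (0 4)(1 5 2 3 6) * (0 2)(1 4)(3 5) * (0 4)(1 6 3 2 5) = (0 1 5 3 4 2 6)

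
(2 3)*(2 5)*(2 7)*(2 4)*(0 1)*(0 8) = (0 1 8)(2 3 5 7 4)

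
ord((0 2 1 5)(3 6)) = 4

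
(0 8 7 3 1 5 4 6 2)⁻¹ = (0 2 6 4 5 1 3 7 8)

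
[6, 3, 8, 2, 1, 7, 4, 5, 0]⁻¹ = [8, 4, 3, 1, 6, 7, 0, 5, 2]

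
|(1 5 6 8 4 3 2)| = 7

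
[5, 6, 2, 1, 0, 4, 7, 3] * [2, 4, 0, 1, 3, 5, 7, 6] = [5, 7, 0, 4, 2, 3, 6, 1]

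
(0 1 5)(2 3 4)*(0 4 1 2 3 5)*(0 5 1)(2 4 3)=(0 4 2 1 5 3)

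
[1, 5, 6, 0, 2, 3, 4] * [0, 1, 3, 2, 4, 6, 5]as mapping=[0→1, 1→6, 2→5, 3→0, 4→3, 5→2, 6→4]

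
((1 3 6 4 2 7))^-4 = (1 6 2)(3 4 7)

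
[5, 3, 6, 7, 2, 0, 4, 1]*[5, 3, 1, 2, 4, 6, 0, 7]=[6, 2, 0, 7, 1, 5, 4, 3]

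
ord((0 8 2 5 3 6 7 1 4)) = 9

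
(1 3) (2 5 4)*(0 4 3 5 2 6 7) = (0 4 6 7) (1 5 3) 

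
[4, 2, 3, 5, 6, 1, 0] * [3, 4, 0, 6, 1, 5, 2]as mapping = [0→1, 1→0, 2→6, 3→5, 4→2, 5→4, 6→3]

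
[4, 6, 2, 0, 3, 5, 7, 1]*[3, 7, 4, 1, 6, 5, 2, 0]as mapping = [0→6, 1→2, 2→4, 3→3, 4→1, 5→5, 6→0, 7→7]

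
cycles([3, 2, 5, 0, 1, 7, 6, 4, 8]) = (0 3)(1 2 5 7 4)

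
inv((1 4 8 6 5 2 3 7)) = (1 7 3 2 5 6 8 4)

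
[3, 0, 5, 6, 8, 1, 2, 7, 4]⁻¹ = [1, 5, 6, 0, 8, 2, 3, 7, 4]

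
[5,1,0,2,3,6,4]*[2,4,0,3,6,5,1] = [5,4,2,0,3,1,6]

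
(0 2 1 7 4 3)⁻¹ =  (0 3 4 7 1 2)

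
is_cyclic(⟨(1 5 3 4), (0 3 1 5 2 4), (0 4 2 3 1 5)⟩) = no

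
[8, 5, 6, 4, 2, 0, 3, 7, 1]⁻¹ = [5, 8, 4, 6, 3, 1, 2, 7, 0]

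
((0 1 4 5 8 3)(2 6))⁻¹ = (0 3 8 5 4 1)(2 6)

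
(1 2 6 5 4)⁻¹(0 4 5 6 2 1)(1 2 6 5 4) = (0 1 4 5 6 2)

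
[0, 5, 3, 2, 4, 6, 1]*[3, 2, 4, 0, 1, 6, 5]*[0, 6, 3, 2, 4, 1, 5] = [2, 5, 0, 4, 6, 1, 3]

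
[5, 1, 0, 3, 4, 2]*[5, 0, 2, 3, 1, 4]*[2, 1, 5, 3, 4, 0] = [4, 2, 0, 3, 1, 5]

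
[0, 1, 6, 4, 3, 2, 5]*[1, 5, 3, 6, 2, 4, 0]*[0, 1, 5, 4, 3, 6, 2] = [1, 6, 0, 5, 2, 4, 3]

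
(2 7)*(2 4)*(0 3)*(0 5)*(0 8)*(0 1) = (0 3 5 8 1)(2 7 4)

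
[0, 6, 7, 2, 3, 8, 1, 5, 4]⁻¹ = [0, 6, 3, 4, 8, 7, 1, 2, 5]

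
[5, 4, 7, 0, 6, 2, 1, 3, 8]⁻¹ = [3, 6, 5, 7, 1, 0, 4, 2, 8]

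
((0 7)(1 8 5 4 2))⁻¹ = (0 7)(1 2 4 5 8)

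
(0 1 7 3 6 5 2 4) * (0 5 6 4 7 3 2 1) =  (1 3 4 5) (2 7) 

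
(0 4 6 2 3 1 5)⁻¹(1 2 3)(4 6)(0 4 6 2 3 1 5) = (1 5 3)(2 6)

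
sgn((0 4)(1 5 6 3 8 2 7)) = -1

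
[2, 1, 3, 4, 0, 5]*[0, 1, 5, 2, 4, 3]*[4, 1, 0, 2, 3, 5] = [5, 1, 0, 3, 4, 2] 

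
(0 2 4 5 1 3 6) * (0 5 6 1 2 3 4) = (0 3 1 4 6 5 2) 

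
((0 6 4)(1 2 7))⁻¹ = (0 4 6)(1 7 2)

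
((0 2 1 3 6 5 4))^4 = (0 6 2 5 1 4 3)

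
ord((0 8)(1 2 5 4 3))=10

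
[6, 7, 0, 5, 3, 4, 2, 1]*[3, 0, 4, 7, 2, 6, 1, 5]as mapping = [0→1, 1→5, 2→3, 3→6, 4→7, 5→2, 6→4, 7→0]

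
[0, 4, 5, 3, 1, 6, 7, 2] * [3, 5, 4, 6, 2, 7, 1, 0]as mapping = [0→3, 1→2, 2→7, 3→6, 4→5, 5→1, 6→0, 7→4]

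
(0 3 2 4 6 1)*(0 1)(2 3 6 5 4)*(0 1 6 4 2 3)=(0 4 5 2 3)(1 6)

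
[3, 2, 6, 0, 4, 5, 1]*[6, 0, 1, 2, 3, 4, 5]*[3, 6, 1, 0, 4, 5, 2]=[1, 6, 5, 2, 0, 4, 3]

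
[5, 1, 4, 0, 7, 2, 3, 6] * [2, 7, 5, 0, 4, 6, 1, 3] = [6, 7, 4, 2, 3, 5, 0, 1]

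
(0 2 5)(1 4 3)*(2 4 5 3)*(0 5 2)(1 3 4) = (0 1 2 4)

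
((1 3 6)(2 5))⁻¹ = (1 6 3)(2 5)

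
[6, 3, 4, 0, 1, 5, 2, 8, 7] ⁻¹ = [3, 4, 6, 1, 2, 5, 0, 8, 7] 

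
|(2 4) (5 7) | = 2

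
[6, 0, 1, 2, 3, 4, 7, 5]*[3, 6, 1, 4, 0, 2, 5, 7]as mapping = [0→5, 1→3, 2→6, 3→1, 4→4, 5→0, 6→7, 7→2]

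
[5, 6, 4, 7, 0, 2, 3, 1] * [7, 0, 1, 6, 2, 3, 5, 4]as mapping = [0→3, 1→5, 2→2, 3→4, 4→7, 5→1, 6→6, 7→0]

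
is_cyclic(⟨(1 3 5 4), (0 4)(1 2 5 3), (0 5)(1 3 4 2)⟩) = no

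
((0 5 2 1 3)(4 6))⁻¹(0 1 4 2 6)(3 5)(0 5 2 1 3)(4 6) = (0 2)(1 4 5 3 6)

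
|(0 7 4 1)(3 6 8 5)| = 4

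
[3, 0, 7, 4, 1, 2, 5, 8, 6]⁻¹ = [1, 4, 5, 0, 3, 6, 8, 2, 7]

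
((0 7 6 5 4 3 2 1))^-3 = (0 3 6 1 4 7 2 5)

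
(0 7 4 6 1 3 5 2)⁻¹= (0 2 5 3 1 6 4 7)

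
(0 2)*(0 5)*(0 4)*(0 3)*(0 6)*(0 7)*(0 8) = (0 2 5 4 3 6 7 8)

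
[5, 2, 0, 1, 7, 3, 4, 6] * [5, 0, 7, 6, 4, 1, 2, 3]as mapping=[0→1, 1→7, 2→5, 3→0, 4→3, 5→6, 6→4, 7→2]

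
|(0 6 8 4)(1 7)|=4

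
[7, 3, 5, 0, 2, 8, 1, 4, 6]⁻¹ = [3, 6, 4, 1, 7, 2, 8, 0, 5]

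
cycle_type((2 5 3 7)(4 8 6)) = 3.4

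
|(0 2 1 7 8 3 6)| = 7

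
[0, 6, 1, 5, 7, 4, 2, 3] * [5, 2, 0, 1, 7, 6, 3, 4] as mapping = [0→5, 1→3, 2→2, 3→6, 4→4, 5→7, 6→0, 7→1] 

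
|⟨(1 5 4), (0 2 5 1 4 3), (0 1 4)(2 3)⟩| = 720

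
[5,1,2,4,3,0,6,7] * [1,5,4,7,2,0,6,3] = [0,5,4,2,7,1,6,3]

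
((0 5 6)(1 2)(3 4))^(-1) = (0 6 5)(1 2)(3 4)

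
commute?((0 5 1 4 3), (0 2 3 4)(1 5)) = no:(0 5 1 4 3)*(0 2 3 4)(1 5) = (0 1)(2 3), (0 2 3 4)(1 5)*(0 5 1 4 3) = (0 2)(4 5)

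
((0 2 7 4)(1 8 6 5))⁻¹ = (0 4 7 2)(1 5 6 8)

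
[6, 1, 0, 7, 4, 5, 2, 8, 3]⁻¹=[2, 1, 6, 8, 4, 5, 0, 3, 7]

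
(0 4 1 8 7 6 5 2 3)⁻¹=(0 3 2 5 6 7 8 1 4)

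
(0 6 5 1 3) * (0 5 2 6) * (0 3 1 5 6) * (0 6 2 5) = (0 3 2 6 5)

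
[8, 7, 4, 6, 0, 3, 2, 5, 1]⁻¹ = [4, 8, 6, 5, 2, 7, 3, 1, 0]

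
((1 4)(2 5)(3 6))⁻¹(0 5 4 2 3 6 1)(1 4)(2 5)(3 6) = (0 2 1 5 6 3 4)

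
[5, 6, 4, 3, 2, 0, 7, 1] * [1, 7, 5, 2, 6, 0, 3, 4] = [0, 3, 6, 2, 5, 1, 4, 7]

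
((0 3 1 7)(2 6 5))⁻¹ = (0 7 1 3)(2 5 6)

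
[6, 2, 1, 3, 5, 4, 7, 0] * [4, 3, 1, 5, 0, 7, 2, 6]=[2, 1, 3, 5, 7, 0, 6, 4]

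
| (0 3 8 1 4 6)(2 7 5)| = 6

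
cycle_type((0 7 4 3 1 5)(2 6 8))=3.6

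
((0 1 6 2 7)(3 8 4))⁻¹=(0 7 2 6 1)(3 4 8)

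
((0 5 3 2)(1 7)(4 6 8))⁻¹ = (0 2 3 5)(1 7)(4 8 6)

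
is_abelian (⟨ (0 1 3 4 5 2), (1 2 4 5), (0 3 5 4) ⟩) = no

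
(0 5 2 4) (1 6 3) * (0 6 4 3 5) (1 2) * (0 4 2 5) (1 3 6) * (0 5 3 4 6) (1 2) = (0 6 5 4 2) 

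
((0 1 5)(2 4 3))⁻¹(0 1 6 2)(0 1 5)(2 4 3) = (1 5 6 4)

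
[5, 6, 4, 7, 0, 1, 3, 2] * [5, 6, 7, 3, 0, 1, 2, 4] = [1, 2, 0, 4, 5, 6, 3, 7]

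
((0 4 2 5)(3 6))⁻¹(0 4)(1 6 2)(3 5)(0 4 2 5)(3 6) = (0 6)(1 3 5)(2 4)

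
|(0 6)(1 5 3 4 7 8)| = 6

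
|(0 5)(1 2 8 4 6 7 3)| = 14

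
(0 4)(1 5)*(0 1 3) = (0 4 1 5 3)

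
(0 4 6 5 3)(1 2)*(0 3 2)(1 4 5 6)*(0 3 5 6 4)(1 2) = (0 6 4 2)(1 3 5)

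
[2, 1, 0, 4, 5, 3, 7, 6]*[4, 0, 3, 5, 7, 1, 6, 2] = [3, 0, 4, 7, 1, 5, 2, 6]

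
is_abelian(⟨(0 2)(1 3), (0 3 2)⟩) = no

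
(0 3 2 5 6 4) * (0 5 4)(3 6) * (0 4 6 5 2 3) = (0 5)(2 6 4)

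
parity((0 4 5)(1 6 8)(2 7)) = odd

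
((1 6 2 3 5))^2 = (1 2 5 6 3)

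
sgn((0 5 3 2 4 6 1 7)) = -1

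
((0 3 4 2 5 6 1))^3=(0 2 1 4 6 3 5)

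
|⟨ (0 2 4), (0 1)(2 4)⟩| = 12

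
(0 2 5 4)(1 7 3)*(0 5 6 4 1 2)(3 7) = (1 3 2 6 4 5)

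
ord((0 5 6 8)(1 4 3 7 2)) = 20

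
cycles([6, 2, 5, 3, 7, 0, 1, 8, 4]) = (0 6 1 2 5)(4 7 8)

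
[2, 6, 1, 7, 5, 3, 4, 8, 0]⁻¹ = [8, 2, 0, 5, 6, 4, 1, 3, 7]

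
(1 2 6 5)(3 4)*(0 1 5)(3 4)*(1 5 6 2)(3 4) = (0 5 6)(3 4)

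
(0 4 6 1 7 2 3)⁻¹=(0 3 2 7 1 6 4)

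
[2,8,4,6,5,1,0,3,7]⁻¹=[6,5,0,7,2,4,3,8,1]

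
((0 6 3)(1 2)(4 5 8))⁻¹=(0 3 6)(1 2)(4 8 5)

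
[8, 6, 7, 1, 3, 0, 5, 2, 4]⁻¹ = [5, 3, 7, 4, 8, 6, 1, 2, 0]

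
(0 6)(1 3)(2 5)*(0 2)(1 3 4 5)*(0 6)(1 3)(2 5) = (1 4 2 3)(5 6)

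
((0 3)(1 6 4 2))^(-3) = (0 3)(1 6 4 2)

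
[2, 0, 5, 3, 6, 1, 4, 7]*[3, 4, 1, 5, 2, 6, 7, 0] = [1, 3, 6, 5, 7, 4, 2, 0]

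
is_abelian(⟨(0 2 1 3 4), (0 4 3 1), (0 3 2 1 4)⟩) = no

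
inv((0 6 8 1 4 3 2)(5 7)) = (0 2 3 4 1 8 6)(5 7)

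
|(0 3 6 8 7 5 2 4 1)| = 9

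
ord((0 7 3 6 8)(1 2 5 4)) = 20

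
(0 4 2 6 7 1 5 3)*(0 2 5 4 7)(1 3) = (0 7 3 2 6)(1 4 5)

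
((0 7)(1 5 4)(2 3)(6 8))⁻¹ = (0 7)(1 4 5)(2 3)(6 8)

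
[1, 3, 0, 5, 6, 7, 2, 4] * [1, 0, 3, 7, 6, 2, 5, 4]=[0, 7, 1, 2, 5, 4, 3, 6]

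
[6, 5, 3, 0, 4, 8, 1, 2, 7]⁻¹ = [3, 6, 7, 2, 4, 1, 0, 8, 5]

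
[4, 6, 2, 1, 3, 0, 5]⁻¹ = [5, 3, 2, 4, 0, 6, 1]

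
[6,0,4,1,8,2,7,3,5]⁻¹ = [1,3,5,7,2,8,0,6,4]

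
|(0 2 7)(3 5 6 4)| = 12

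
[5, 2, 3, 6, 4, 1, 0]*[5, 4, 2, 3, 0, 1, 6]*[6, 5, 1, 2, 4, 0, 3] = [5, 1, 2, 3, 6, 4, 0]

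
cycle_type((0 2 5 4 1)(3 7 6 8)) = 4.5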